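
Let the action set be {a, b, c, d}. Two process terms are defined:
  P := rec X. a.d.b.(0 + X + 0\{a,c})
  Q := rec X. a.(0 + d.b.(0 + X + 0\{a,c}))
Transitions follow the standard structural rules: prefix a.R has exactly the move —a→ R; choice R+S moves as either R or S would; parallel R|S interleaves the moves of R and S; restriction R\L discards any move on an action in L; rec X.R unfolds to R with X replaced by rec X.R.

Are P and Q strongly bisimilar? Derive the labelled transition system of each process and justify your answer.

YES

LTS(P): 4 reachable states
  m0 = rec X. a.d.b.(0 + X + 0\{a,c}) has moves =a=> m1
  m1 = d.b.(0 + (rec X. a.d.b.(0 + X + 0\{a,c})) + 0\{a,c}) has moves =d=> m2
  m2 = b.(0 + (rec X. a.d.b.(0 + X + 0\{a,c})) + 0\{a,c}) has moves =b=> m3
  m3 = 0 + (rec X. a.d.b.(0 + X + 0\{a,c})) + 0\{a,c} has moves =a=> m1
LTS(Q): 4 reachable states
  n0 = rec X. a.(0 + d.b.(0 + X + 0\{a,c})) has moves =a=> n1
  n1 = 0 + d.b.(0 + (rec X. a.(0 + d.b.(0 + X + 0\{a,c}))) + 0\{a,c}) has moves =d=> n2
  n2 = b.(0 + (rec X. a.(0 + d.b.(0 + X + 0\{a,c}))) + 0\{a,c}) has moves =b=> n3
  n3 = 0 + (rec X. a.(0 + d.b.(0 + X + 0\{a,c}))) + 0\{a,c} has moves =a=> n1
Partition-refinement fixed point:
  B0 = {m0, m3, n0, n3}
  B1 = {m1, n1}
  B2 = {m2, n2}
m0 ∈ B0, n0 ∈ B0 → same block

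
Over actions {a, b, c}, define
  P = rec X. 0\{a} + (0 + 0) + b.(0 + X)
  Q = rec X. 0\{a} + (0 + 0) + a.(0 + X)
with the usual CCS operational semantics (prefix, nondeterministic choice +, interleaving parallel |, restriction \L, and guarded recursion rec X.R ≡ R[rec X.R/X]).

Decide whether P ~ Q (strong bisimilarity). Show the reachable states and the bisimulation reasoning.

NO

LTS(P): 2 reachable states
  s0 = rec X. 0\{a} + (0 + 0) + b.(0 + X) | --b--▸ s1
  s1 = 0 + (rec X. 0\{a} + (0 + 0) + b.(0 + X)) | --b--▸ s1
LTS(Q): 2 reachable states
  t0 = rec X. 0\{a} + (0 + 0) + a.(0 + X) | --a--▸ t1
  t1 = 0 + (rec X. 0\{a} + (0 + 0) + a.(0 + X)) | --a--▸ t1
Bisimilarity quotient blocks:
  B0 = {s0, s1}
  B1 = {t0, t1}
s0 ∈ B0, t0 ∈ B1 → different blocks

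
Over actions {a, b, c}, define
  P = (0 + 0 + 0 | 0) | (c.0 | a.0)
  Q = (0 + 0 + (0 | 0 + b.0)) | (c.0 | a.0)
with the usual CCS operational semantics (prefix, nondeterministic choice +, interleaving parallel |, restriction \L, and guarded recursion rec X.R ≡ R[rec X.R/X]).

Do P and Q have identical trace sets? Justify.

P's transition system — 4 states:
  p0 = (0 + 0 + 0 | 0) | (c.0 | a.0) | --a--▸ p1, --c--▸ p2
  p1 = (0 + 0 + 0 | 0) | (c.0 | 0) | --c--▸ p3
  p2 = (0 + 0 + 0 | 0) | (0 | a.0) | --a--▸ p3
  p3 = (0 + 0 + 0 | 0) | (0 | 0) | ·
Q's transition system — 8 states:
  q0 = (0 + 0 + (0 | 0 + b.0)) | (c.0 | a.0) | --a--▸ q1, --b--▸ q2, --c--▸ q3
  q1 = (0 + 0 + (0 | 0 + b.0)) | (c.0 | 0) | --b--▸ q4, --c--▸ q5
  q2 = 0 | (c.0 | a.0) | --a--▸ q4, --c--▸ q6
  q3 = (0 + 0 + (0 | 0 + b.0)) | (0 | a.0) | --a--▸ q5, --b--▸ q6
  q4 = 0 | (c.0 | 0) | --c--▸ q7
  q5 = (0 + 0 + (0 | 0 + b.0)) | (0 | 0) | --b--▸ q7
  q6 = 0 | (0 | a.0) | --a--▸ q7
  q7 = 0 | (0 | 0) | ·
Trace ⟨b⟩ through Q, begin at {q0}:
  after b @ step 1: {q2}
  — Q admits the full trace.
Trace ⟨b⟩ through P, begin at {p0}:
  after b @ step 1: ∅ (P stuck)

traces(P) ≠ traces(Q) — witness ⟨b⟩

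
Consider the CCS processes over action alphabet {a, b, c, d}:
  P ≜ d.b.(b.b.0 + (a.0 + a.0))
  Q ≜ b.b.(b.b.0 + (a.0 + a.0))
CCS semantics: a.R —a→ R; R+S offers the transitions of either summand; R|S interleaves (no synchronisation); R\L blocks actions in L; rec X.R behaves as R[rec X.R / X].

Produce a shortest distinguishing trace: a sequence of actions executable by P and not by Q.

Reachable graph of P (5 states):
  s0 = d.b.(b.b.0 + (a.0 + a.0)) has moves =d=> s1
  s1 = b.(b.b.0 + (a.0 + a.0)) has moves =b=> s2
  s2 = b.b.0 + (a.0 + a.0) has moves =a=> s3, =b=> s4
  s3 = 0 has moves ∅
  s4 = b.0 has moves =b=> s3
Reachable graph of Q (5 states):
  t0 = b.b.(b.b.0 + (a.0 + a.0)) has moves =b=> t1
  t1 = b.(b.b.0 + (a.0 + a.0)) has moves =b=> t2
  t2 = b.b.0 + (a.0 + a.0) has moves =a=> t3, =b=> t4
  t3 = 0 has moves ∅
  t4 = b.0 has moves =b=> t3
Executing d from P (initial set {s0}):
  after d @ step 1: {s1}
  P completes σ.
Executing d from Q (initial set {t0}):
  after d @ step 1: ∅  — Q cannot continue

d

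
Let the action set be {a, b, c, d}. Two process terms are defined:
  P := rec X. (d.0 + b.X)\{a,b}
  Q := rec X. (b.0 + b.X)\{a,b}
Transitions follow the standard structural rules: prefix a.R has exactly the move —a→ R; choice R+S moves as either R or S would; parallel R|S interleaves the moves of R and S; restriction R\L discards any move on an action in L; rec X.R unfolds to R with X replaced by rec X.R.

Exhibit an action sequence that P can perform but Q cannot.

Reachable graph of P (2 states):
  p0 = rec X. (d.0 + b.X)\{a,b} ⊢ ··d··> p1
  p1 = 0\{a,b} ⊢ ∅
Reachable graph of Q (1 states):
  q0 = rec X. (b.0 + b.X)\{a,b} ⊢ ∅
Trace ⟨d⟩ through P, begin at {p0}:
  step 1 (d): {p1}
  P completes σ.
Trace ⟨d⟩ through Q, begin at {q0}:
  step 1 (d): ∅ (Q stuck)

d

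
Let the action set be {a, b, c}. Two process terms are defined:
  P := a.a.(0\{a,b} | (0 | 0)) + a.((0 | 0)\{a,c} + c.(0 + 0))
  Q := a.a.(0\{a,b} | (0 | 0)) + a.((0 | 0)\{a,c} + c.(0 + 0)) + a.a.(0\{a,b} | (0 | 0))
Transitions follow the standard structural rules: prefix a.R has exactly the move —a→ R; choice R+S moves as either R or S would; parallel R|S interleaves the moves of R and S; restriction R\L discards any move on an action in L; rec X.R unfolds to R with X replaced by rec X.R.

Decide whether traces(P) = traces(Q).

Reachable graph of P (5 states):
  p0 = a.a.(0\{a,b} | (0 | 0)) + a.((0 | 0)\{a,c} + c.(0 + 0)) ⊢ —a→ p1, —a→ p2
  p1 = (0 | 0)\{a,c} + c.(0 + 0) ⊢ —c→ p3
  p2 = a.(0\{a,b} | (0 | 0)) ⊢ —a→ p4
  p3 = 0 + 0 ⊢ (no moves)
  p4 = 0\{a,b} | (0 | 0) ⊢ (no moves)
Reachable graph of Q (5 states):
  q0 = a.a.(0\{a,b} | (0 | 0)) + a.((0 | 0)\{a,c} + c.(0 + 0)) + a.a.(0\{a,b} | (0 | 0)) ⊢ —a→ q1, —a→ q2
  q1 = (0 | 0)\{a,c} + c.(0 + 0) ⊢ —c→ q3
  q2 = a.(0\{a,b} | (0 | 0)) ⊢ —a→ q4
  q3 = 0 + 0 ⊢ (no moves)
  q4 = 0\{a,b} | (0 | 0) ⊢ (no moves)
Partition-refinement fixed point:
  B0 = {p0, q0}
  B1 = {p2, q2}
  B2 = {p3, p4, q3, q4}
  B3 = {p1, q1}
p0 ∈ B0, q0 ∈ B0 → same block
Bisimilar ⇒ trace-equivalent.

traces(P) = traces(Q)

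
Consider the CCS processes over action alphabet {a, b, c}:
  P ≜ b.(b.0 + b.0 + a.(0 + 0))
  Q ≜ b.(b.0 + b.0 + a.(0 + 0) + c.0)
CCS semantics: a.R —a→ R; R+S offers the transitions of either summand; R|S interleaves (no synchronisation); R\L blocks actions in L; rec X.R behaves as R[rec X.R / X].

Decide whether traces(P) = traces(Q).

LTS(P): 4 reachable states
  u0 = b.(b.0 + b.0 + a.(0 + 0)) :: —b→ u1
  u1 = b.0 + b.0 + a.(0 + 0) :: —a→ u2, —b→ u3
  u2 = 0 + 0 :: ·
  u3 = 0 :: ·
LTS(Q): 4 reachable states
  v0 = b.(b.0 + b.0 + a.(0 + 0) + c.0) :: —b→ v1
  v1 = b.0 + b.0 + a.(0 + 0) + c.0 :: —a→ v2, —b→ v3, —c→ v3
  v2 = 0 + 0 :: ·
  v3 = 0 :: ·
Run σ = ⟨bc⟩ on Q: start {v0}
  after b @ step 1: {v1}
  after c @ step 2: {v3}
  — Q admits the full trace.
Run σ = ⟨bc⟩ on P: start {u0}
  after b @ step 1: {u1}
  after c @ step 2: no successor for P

NO — witness ⟨bc⟩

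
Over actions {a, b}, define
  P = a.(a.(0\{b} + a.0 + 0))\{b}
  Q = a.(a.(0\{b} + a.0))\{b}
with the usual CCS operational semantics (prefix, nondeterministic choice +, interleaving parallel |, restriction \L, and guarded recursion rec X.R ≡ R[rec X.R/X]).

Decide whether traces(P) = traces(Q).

traces(P) = traces(Q)

Reachable graph of P (4 states):
  s0 = a.(a.(0\{b} + a.0 + 0))\{b} has moves —a→ s1
  s1 = (a.(0\{b} + a.0 + 0))\{b} has moves —a→ s2
  s2 = (0\{b} + a.0 + 0)\{b} has moves —a→ s3
  s3 = 0\{b} has moves ·
Reachable graph of Q (4 states):
  t0 = a.(a.(0\{b} + a.0))\{b} has moves —a→ t1
  t1 = (a.(0\{b} + a.0))\{b} has moves —a→ t2
  t2 = (0\{b} + a.0)\{b} has moves —a→ t3
  t3 = 0\{b} has moves ·
Partition-refinement fixed point:
  B0 = {s0, t0}
  B1 = {s1, t1}
  B2 = {s2, t2}
  B3 = {s3, t3}
s0 ∈ B0, t0 ∈ B0 → same block
Bisimilar ⇒ trace-equivalent.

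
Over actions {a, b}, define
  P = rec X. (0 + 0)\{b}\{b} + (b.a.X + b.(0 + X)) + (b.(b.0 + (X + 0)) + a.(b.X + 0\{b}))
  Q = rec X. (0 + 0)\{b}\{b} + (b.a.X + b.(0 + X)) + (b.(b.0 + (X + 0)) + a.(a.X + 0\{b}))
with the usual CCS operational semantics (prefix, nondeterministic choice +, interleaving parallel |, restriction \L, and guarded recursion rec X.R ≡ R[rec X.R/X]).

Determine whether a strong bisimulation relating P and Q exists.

LTS(P): 6 reachable states
  s0 = rec X. (0 + 0)\{b}\{b} + (b.a.X + b.(0 + X)) + (b.(b.0 + (X + 0)) + a.(b.X + 0\{b})) ⊢ =a=> s1, =b=> s2, =b=> s3, =b=> s4
  s1 = b.(rec X. (0 + 0)\{b}\{b} + (b.a.X + b.(0 + X)) + (b.(b.0 + (X + 0)) + a.(b.X + 0\{b}))) + 0\{b} ⊢ =b=> s0
  s2 = 0 + (rec X. (0 + 0)\{b}\{b} + (b.a.X + b.(0 + X)) + (b.(b.0 + (X + 0)) + a.(b.X + 0\{b}))) ⊢ =a=> s1, =b=> s2, =b=> s3, =b=> s4
  s3 = a.(rec X. (0 + 0)\{b}\{b} + (b.a.X + b.(0 + X)) + (b.(b.0 + (X + 0)) + a.(b.X + 0\{b}))) ⊢ =a=> s0
  s4 = b.0 + ((rec X. (0 + 0)\{b}\{b} + (b.a.X + b.(0 + X)) + (b.(b.0 + (X + 0)) + a.(b.X + 0\{b}))) + 0) ⊢ =a=> s1, =b=> s2, =b=> s3, =b=> s4, =b=> s5
  s5 = 0 ⊢ (no moves)
LTS(Q): 6 reachable states
  t0 = rec X. (0 + 0)\{b}\{b} + (b.a.X + b.(0 + X)) + (b.(b.0 + (X + 0)) + a.(a.X + 0\{b})) ⊢ =a=> t1, =b=> t2, =b=> t3, =b=> t4
  t1 = a.(rec X. (0 + 0)\{b}\{b} + (b.a.X + b.(0 + X)) + (b.(b.0 + (X + 0)) + a.(a.X + 0\{b}))) + 0\{b} ⊢ =a=> t0
  t2 = 0 + (rec X. (0 + 0)\{b}\{b} + (b.a.X + b.(0 + X)) + (b.(b.0 + (X + 0)) + a.(a.X + 0\{b}))) ⊢ =a=> t1, =b=> t2, =b=> t3, =b=> t4
  t3 = a.(rec X. (0 + 0)\{b}\{b} + (b.a.X + b.(0 + X)) + (b.(b.0 + (X + 0)) + a.(a.X + 0\{b}))) ⊢ =a=> t0
  t4 = b.0 + ((rec X. (0 + 0)\{b}\{b} + (b.a.X + b.(0 + X)) + (b.(b.0 + (X + 0)) + a.(a.X + 0\{b}))) + 0) ⊢ =a=> t1, =b=> t2, =b=> t3, =b=> t4, =b=> t5
  t5 = 0 ⊢ (no moves)
Partition-refinement fixed point:
  B0 = {s0, s2}
  B1 = {s1}
  B2 = {s4}
  B3 = {s3}
  B4 = {s5, t5}
  B5 = {t0, t2}
  B6 = {t1, t3}
  B7 = {t4}
s0 ∈ B0, t0 ∈ B5 → different blocks

not bisimilar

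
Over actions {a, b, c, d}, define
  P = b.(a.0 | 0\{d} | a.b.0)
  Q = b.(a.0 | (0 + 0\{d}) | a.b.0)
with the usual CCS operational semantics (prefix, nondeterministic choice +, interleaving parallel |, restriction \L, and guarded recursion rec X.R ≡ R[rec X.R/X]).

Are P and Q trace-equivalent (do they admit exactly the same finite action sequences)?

P's transition system — 7 states:
  u0 = b.(a.0 | 0\{d} | a.b.0) | =b=> u1
  u1 = a.0 | 0\{d} | a.b.0 | =a=> u2, =a=> u3
  u2 = 0 | 0\{d} | a.b.0 | =a=> u4
  u3 = a.0 | 0\{d} | b.0 | =a=> u4, =b=> u5
  u4 = 0 | 0\{d} | b.0 | =b=> u6
  u5 = a.0 | 0\{d} | 0 | =a=> u6
  u6 = 0 | 0\{d} | 0 | deadlocked
Q's transition system — 7 states:
  v0 = b.(a.0 | (0 + 0\{d}) | a.b.0) | =b=> v1
  v1 = a.0 | (0 + 0\{d}) | a.b.0 | =a=> v2, =a=> v3
  v2 = 0 | (0 + 0\{d}) | a.b.0 | =a=> v4
  v3 = a.0 | (0 + 0\{d}) | b.0 | =a=> v4, =b=> v5
  v4 = 0 | (0 + 0\{d}) | b.0 | =b=> v6
  v5 = a.0 | (0 + 0\{d}) | 0 | =a=> v6
  v6 = 0 | (0 + 0\{d}) | 0 | deadlocked
Bisimilarity quotient blocks:
  B0 = {u0, v0}
  B1 = {u1, v1}
  B2 = {u2, v2}
  B3 = {u4, v4}
  B4 = {u6, v6}
  B5 = {u3, v3}
  B6 = {u5, v5}
u0 ∈ B0, v0 ∈ B0 → same block
Bisimilar ⇒ trace-equivalent.

traces(P) = traces(Q)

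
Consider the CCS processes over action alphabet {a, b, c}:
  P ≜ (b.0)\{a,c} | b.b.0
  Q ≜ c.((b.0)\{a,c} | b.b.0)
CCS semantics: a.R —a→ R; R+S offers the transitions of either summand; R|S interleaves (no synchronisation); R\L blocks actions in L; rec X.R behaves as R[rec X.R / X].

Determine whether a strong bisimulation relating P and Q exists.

NO

Reachable graph of P (6 states):
  p0 = (b.0)\{a,c} | b.b.0 | ··b··> p1, ··b··> p2
  p1 = (b.0)\{a,c} | b.0 | ··b··> p3, ··b··> p4
  p2 = 0\{a,c} | b.b.0 | ··b··> p4
  p3 = (b.0)\{a,c} | 0 | ··b··> p5
  p4 = 0\{a,c} | b.0 | ··b··> p5
  p5 = 0\{a,c} | 0 | ∅
Reachable graph of Q (7 states):
  q0 = c.((b.0)\{a,c} | b.b.0) | ··c··> q1
  q1 = (b.0)\{a,c} | b.b.0 | ··b··> q2, ··b··> q3
  q2 = (b.0)\{a,c} | b.0 | ··b··> q4, ··b··> q5
  q3 = 0\{a,c} | b.b.0 | ··b··> q5
  q4 = (b.0)\{a,c} | 0 | ··b··> q6
  q5 = 0\{a,c} | b.0 | ··b··> q6
  q6 = 0\{a,c} | 0 | ∅
Bisimilarity quotient blocks:
  B0 = {p0, q1}
  B1 = {p1, p2, q2, q3}
  B2 = {p3, p4, q4, q5}
  B3 = {p5, q6}
  B4 = {q0}
p0 ∈ B0, q0 ∈ B4 → different blocks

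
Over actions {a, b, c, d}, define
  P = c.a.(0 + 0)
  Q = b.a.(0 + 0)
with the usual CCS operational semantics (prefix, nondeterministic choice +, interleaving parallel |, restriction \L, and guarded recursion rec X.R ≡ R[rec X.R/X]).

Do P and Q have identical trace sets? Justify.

Reachable graph of P (3 states):
  p0 = c.a.(0 + 0) ⊢ ··c··> p1
  p1 = a.(0 + 0) ⊢ ··a··> p2
  p2 = 0 + 0 ⊢ ·
Reachable graph of Q (3 states):
  q0 = b.a.(0 + 0) ⊢ ··b··> q1
  q1 = a.(0 + 0) ⊢ ··a··> q2
  q2 = 0 + 0 ⊢ ·
Run σ = ⟨c⟩ on P: start {p0}
  step 1 (c): {p1}
  ✓ P
Run σ = ⟨c⟩ on Q: start {q0}
  step 1 (c): ∅ (Q stuck)

traces(P) ≠ traces(Q) — witness ⟨c⟩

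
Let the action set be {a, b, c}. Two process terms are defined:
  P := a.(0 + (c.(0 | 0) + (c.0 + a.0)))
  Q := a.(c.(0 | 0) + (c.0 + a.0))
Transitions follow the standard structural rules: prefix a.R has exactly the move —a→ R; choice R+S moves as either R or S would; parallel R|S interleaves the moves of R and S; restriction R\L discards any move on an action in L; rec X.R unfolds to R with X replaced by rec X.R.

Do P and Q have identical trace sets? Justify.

Reachable graph of P (4 states):
  m0 = a.(0 + (c.(0 | 0) + (c.0 + a.0))) ⊢ —a→ m1
  m1 = 0 + (c.(0 | 0) + (c.0 + a.0)) ⊢ —a→ m2, —c→ m2, —c→ m3
  m2 = 0 ⊢ ∅
  m3 = 0 | 0 ⊢ ∅
Reachable graph of Q (4 states):
  n0 = a.(c.(0 | 0) + (c.0 + a.0)) ⊢ —a→ n1
  n1 = c.(0 | 0) + (c.0 + a.0) ⊢ —a→ n2, —c→ n2, —c→ n3
  n2 = 0 ⊢ ∅
  n3 = 0 | 0 ⊢ ∅
Coarsest stable partition (strong bisimilarity classes):
  B0 = {m0, n0}
  B1 = {m1, n1}
  B2 = {m2, m3, n2, n3}
m0 ∈ B0, n0 ∈ B0 → same block
Bisimilar ⇒ trace-equivalent.

trace-equivalent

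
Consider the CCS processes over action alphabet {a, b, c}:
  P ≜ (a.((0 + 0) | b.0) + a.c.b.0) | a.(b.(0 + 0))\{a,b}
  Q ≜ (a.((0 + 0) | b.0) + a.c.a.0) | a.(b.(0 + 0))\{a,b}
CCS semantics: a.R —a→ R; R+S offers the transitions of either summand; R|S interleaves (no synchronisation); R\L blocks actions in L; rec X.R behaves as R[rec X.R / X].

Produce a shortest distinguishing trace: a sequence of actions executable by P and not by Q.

P's transition system — 12 states:
  m0 = (a.((0 + 0) | b.0) + a.c.b.0) | a.(b.(0 + 0))\{a,b} → -a-> m1, -a-> m2, -a-> m3
  m1 = (0 + 0) | b.0 | a.(b.(0 + 0))\{a,b} → -a-> m4, -b-> m5
  m2 = (a.((0 + 0) | b.0) + a.c.b.0) | (b.(0 + 0))\{a,b} → -a-> m4, -a-> m6
  m3 = c.b.0 | a.(b.(0 + 0))\{a,b} → -a-> m6, -c-> m7
  m4 = (0 + 0) | b.0 | (b.(0 + 0))\{a,b} → -b-> m8
  m5 = (0 + 0) | 0 | a.(b.(0 + 0))\{a,b} → -a-> m8
  m6 = c.b.0 | (b.(0 + 0))\{a,b} → -c-> m9
  m7 = b.0 | a.(b.(0 + 0))\{a,b} → -a-> m9, -b-> m10
  m8 = (0 + 0) | 0 | (b.(0 + 0))\{a,b} → (no moves)
  m9 = b.0 | (b.(0 + 0))\{a,b} → -b-> m11
  m10 = 0 | a.(b.(0 + 0))\{a,b} → -a-> m11
  m11 = 0 | (b.(0 + 0))\{a,b} → (no moves)
Q's transition system — 12 states:
  n0 = (a.((0 + 0) | b.0) + a.c.a.0) | a.(b.(0 + 0))\{a,b} → -a-> n1, -a-> n2, -a-> n3
  n1 = (0 + 0) | b.0 | a.(b.(0 + 0))\{a,b} → -a-> n4, -b-> n5
  n2 = (a.((0 + 0) | b.0) + a.c.a.0) | (b.(0 + 0))\{a,b} → -a-> n4, -a-> n6
  n3 = c.a.0 | a.(b.(0 + 0))\{a,b} → -a-> n6, -c-> n7
  n4 = (0 + 0) | b.0 | (b.(0 + 0))\{a,b} → -b-> n8
  n5 = (0 + 0) | 0 | a.(b.(0 + 0))\{a,b} → -a-> n8
  n6 = c.a.0 | (b.(0 + 0))\{a,b} → -c-> n9
  n7 = a.0 | a.(b.(0 + 0))\{a,b} → -a-> n10, -a-> n9
  n8 = (0 + 0) | 0 | (b.(0 + 0))\{a,b} → (no moves)
  n9 = a.0 | (b.(0 + 0))\{a,b} → -a-> n11
  n10 = 0 | a.(b.(0 + 0))\{a,b} → -a-> n11
  n11 = 0 | (b.(0 + 0))\{a,b} → (no moves)
Trace ⟨acb⟩ through P, begin at {m0}:
  after a @ step 1: {m1, m2, m3}
  after c @ step 2: {m7}
  after b @ step 3: {m10}
  ✓ P
Trace ⟨acb⟩ through Q, begin at {n0}:
  after a @ step 1: {n1, n2, n3}
  after c @ step 2: {n7}
  after b @ step 3: ∅  — Q cannot continue

acb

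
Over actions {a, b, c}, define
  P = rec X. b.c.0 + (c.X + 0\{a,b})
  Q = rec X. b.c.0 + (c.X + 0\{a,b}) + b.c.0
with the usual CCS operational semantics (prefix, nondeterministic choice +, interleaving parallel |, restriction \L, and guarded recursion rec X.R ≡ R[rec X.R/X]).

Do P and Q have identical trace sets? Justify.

Reachable graph of P (3 states):
  u0 = rec X. b.c.0 + (c.X + 0\{a,b}) has moves --b--▸ u1, --c--▸ u0
  u1 = c.0 has moves --c--▸ u2
  u2 = 0 has moves stopped
Reachable graph of Q (3 states):
  v0 = rec X. b.c.0 + (c.X + 0\{a,b}) + b.c.0 has moves --b--▸ v1, --c--▸ v0
  v1 = c.0 has moves --c--▸ v2
  v2 = 0 has moves stopped
Bisimilarity quotient blocks:
  B0 = {u0, v0}
  B1 = {u1, v1}
  B2 = {u2, v2}
u0 ∈ B0, v0 ∈ B0 → same block
Bisimilar ⇒ trace-equivalent.

YES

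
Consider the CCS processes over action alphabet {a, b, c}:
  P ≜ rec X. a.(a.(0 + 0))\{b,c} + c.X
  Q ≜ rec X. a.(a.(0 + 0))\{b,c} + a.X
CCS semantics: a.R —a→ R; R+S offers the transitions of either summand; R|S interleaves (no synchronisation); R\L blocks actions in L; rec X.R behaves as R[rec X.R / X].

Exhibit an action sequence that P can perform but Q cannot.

c

P's transition system — 3 states:
  m0 = rec X. a.(a.(0 + 0))\{b,c} + c.X | =a=> m1, =c=> m0
  m1 = (a.(0 + 0))\{b,c} | =a=> m2
  m2 = (0 + 0)\{b,c} | (no moves)
Q's transition system — 3 states:
  n0 = rec X. a.(a.(0 + 0))\{b,c} + a.X | =a=> n0, =a=> n1
  n1 = (a.(0 + 0))\{b,c} | =a=> n2
  n2 = (0 + 0)\{b,c} | (no moves)
Executing c from P (initial set {m0}):
  [1] c ⇒ {m0}
  P completes σ.
Executing c from Q (initial set {n0}):
  [1] c ⇒ ∅  — Q cannot continue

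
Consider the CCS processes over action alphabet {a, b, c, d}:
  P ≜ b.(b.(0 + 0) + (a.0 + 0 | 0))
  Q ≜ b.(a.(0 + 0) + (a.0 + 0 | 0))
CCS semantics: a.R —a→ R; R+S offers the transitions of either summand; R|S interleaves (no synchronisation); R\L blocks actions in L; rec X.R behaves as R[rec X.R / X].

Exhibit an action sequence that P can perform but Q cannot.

bb

P's transition system — 4 states:
  s0 = b.(b.(0 + 0) + (a.0 + 0 | 0)) | =b=> s1
  s1 = b.(0 + 0) + (a.0 + 0 | 0) | =a=> s2, =b=> s3
  s2 = 0 | (no moves)
  s3 = 0 + 0 | (no moves)
Q's transition system — 4 states:
  t0 = b.(a.(0 + 0) + (a.0 + 0 | 0)) | =b=> t1
  t1 = a.(0 + 0) + (a.0 + 0 | 0) | =a=> t2, =a=> t3
  t2 = 0 | (no moves)
  t3 = 0 + 0 | (no moves)
Run σ = ⟨bb⟩ on P: start {s0}
  step 1 (b): {s1}
  step 2 (b): {s3}
  — P admits the full trace.
Run σ = ⟨bb⟩ on Q: start {t0}
  step 1 (b): {t1}
  step 2 (b): ∅  — Q cannot continue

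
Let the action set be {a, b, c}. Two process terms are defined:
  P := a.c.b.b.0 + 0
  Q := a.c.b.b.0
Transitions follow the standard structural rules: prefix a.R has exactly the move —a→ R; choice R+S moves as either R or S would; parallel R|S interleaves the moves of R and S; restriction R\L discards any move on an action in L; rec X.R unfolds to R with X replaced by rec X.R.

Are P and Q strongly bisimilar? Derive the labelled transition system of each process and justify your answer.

P's transition system — 5 states:
  m0 = a.c.b.b.0 + 0 ⊢ --a--▸ m1
  m1 = c.b.b.0 ⊢ --c--▸ m2
  m2 = b.b.0 ⊢ --b--▸ m3
  m3 = b.0 ⊢ --b--▸ m4
  m4 = 0 ⊢ stopped
Q's transition system — 5 states:
  n0 = a.c.b.b.0 ⊢ --a--▸ n1
  n1 = c.b.b.0 ⊢ --c--▸ n2
  n2 = b.b.0 ⊢ --b--▸ n3
  n3 = b.0 ⊢ --b--▸ n4
  n4 = 0 ⊢ stopped
Partition-refinement fixed point:
  B0 = {m0, n0}
  B1 = {m1, n1}
  B2 = {m2, n2}
  B3 = {m3, n3}
  B4 = {m4, n4}
m0 ∈ B0, n0 ∈ B0 → same block

YES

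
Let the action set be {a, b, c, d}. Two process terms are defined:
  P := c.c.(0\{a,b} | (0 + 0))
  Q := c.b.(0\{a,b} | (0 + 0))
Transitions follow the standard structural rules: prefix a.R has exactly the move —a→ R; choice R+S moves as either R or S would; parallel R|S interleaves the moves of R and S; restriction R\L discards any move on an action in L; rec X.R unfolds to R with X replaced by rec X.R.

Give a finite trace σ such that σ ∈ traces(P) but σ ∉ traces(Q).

cc

P's transition system — 3 states:
  s0 = c.c.(0\{a,b} | (0 + 0)) :: -c-> s1
  s1 = c.(0\{a,b} | (0 + 0)) :: -c-> s2
  s2 = 0\{a,b} | (0 + 0) :: stopped
Q's transition system — 3 states:
  t0 = c.b.(0\{a,b} | (0 + 0)) :: -c-> t1
  t1 = b.(0\{a,b} | (0 + 0)) :: -b-> t2
  t2 = 0\{a,b} | (0 + 0) :: stopped
Executing cc from P (initial set {s0}):
  [1] c ⇒ {s1}
  [2] c ⇒ {s2}
  ✓ P
Executing cc from Q (initial set {t0}):
  [1] c ⇒ {t1}
  [2] c ⇒ no successor for Q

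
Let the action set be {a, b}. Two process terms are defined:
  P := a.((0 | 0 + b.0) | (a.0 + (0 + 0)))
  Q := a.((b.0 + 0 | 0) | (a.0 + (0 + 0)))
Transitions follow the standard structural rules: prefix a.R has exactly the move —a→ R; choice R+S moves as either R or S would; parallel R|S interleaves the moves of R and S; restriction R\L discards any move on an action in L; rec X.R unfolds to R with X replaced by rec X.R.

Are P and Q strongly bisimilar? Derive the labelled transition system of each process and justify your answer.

Reachable graph of P (5 states):
  u0 = a.((0 | 0 + b.0) | (a.0 + (0 + 0))) has moves =a=> u1
  u1 = (0 | 0 + b.0) | (a.0 + (0 + 0)) has moves =a=> u2, =b=> u3
  u2 = (0 | 0 + b.0) | 0 has moves =b=> u4
  u3 = 0 | (a.0 + (0 + 0)) has moves =a=> u4
  u4 = 0 | 0 has moves ·
Reachable graph of Q (5 states):
  v0 = a.((b.0 + 0 | 0) | (a.0 + (0 + 0))) has moves =a=> v1
  v1 = (b.0 + 0 | 0) | (a.0 + (0 + 0)) has moves =a=> v2, =b=> v3
  v2 = (b.0 + 0 | 0) | 0 has moves =b=> v4
  v3 = 0 | (a.0 + (0 + 0)) has moves =a=> v4
  v4 = 0 | 0 has moves ·
Coarsest stable partition (strong bisimilarity classes):
  B0 = {u0, v0}
  B1 = {u1, v1}
  B2 = {u2, v2}
  B3 = {u4, v4}
  B4 = {u3, v3}
u0 ∈ B0, v0 ∈ B0 → same block

bisimilar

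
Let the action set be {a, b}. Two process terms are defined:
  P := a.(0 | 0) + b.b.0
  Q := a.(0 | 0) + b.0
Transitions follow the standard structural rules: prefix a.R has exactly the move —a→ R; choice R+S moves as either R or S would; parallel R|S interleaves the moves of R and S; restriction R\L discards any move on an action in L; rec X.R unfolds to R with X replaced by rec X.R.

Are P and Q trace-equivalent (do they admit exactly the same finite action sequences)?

NO — witness ⟨bb⟩

LTS(P): 4 reachable states
  u0 = a.(0 | 0) + b.b.0 :: =a=> u1, =b=> u2
  u1 = 0 | 0 :: stopped
  u2 = b.0 :: =b=> u3
  u3 = 0 :: stopped
LTS(Q): 3 reachable states
  v0 = a.(0 | 0) + b.0 :: =a=> v1, =b=> v2
  v1 = 0 | 0 :: stopped
  v2 = 0 :: stopped
Trace ⟨bb⟩ through P, begin at {u0}:
  after b @ step 1: {u2}
  after b @ step 2: {u3}
  ✓ P
Trace ⟨bb⟩ through Q, begin at {v0}:
  after b @ step 1: {v2}
  after b @ step 2: ∅  — Q cannot continue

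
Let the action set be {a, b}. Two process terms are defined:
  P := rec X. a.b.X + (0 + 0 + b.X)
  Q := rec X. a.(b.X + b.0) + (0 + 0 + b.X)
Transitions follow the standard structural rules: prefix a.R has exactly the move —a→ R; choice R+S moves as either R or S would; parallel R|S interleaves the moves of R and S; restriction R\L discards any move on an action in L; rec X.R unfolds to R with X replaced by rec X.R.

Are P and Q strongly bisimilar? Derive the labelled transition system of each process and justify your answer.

P's transition system — 2 states:
  p0 = rec X. a.b.X + (0 + 0 + b.X) | =a=> p1, =b=> p0
  p1 = b.(rec X. a.b.X + (0 + 0 + b.X)) | =b=> p0
Q's transition system — 3 states:
  q0 = rec X. a.(b.X + b.0) + (0 + 0 + b.X) | =a=> q1, =b=> q0
  q1 = b.(rec X. a.(b.X + b.0) + (0 + 0 + b.X)) + b.0 | =b=> q0, =b=> q2
  q2 = 0 | deadlocked
Partition-refinement fixed point:
  B0 = {p0}
  B1 = {p1}
  B2 = {q0}
  B3 = {q1}
  B4 = {q2}
p0 ∈ B0, q0 ∈ B2 → different blocks

P ≁ Q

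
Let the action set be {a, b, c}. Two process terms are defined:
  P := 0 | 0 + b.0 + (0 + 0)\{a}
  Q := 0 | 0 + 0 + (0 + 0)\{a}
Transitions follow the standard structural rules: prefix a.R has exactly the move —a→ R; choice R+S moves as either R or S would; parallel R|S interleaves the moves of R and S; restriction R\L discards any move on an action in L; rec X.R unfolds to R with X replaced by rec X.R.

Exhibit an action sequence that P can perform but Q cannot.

Reachable graph of P (2 states):
  s0 = 0 | 0 + b.0 + (0 + 0)\{a} has moves -b-> s1
  s1 = 0 has moves ·
Reachable graph of Q (1 states):
  t0 = 0 | 0 + 0 + (0 + 0)\{a} has moves ·
Run σ = ⟨b⟩ on P: start {s0}
  after b @ step 1: {s1}
  ✓ P
Run σ = ⟨b⟩ on Q: start {t0}
  after b @ step 1: no successor for Q

b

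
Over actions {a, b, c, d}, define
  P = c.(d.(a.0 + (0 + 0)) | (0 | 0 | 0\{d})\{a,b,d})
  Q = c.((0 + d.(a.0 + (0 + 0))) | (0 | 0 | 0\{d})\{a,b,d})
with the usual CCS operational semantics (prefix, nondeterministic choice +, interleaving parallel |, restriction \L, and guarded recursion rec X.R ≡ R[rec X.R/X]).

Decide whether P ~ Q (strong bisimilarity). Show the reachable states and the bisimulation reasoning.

YES

LTS(P): 4 reachable states
  m0 = c.(d.(a.0 + (0 + 0)) | (0 | 0 | 0\{d})\{a,b,d}) ⊢ --c--▸ m1
  m1 = d.(a.0 + (0 + 0)) | (0 | 0 | 0\{d})\{a,b,d} ⊢ --d--▸ m2
  m2 = (a.0 + (0 + 0)) | (0 | 0 | 0\{d})\{a,b,d} ⊢ --a--▸ m3
  m3 = 0 | (0 | 0 | 0\{d})\{a,b,d} ⊢ ·
LTS(Q): 4 reachable states
  n0 = c.((0 + d.(a.0 + (0 + 0))) | (0 | 0 | 0\{d})\{a,b,d}) ⊢ --c--▸ n1
  n1 = (0 + d.(a.0 + (0 + 0))) | (0 | 0 | 0\{d})\{a,b,d} ⊢ --d--▸ n2
  n2 = (a.0 + (0 + 0)) | (0 | 0 | 0\{d})\{a,b,d} ⊢ --a--▸ n3
  n3 = 0 | (0 | 0 | 0\{d})\{a,b,d} ⊢ ·
Partition-refinement fixed point:
  B0 = {m0, n0}
  B1 = {m1, n1}
  B2 = {m2, n2}
  B3 = {m3, n3}
m0 ∈ B0, n0 ∈ B0 → same block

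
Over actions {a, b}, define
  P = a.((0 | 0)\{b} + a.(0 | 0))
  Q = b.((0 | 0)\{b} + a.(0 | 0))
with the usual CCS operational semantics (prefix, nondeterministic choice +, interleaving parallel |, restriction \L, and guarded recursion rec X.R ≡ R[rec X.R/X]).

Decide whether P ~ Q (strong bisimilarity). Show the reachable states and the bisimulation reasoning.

NO

P's transition system — 3 states:
  m0 = a.((0 | 0)\{b} + a.(0 | 0)) ⊢ --a--▸ m1
  m1 = (0 | 0)\{b} + a.(0 | 0) ⊢ --a--▸ m2
  m2 = 0 | 0 ⊢ (no moves)
Q's transition system — 3 states:
  n0 = b.((0 | 0)\{b} + a.(0 | 0)) ⊢ --b--▸ n1
  n1 = (0 | 0)\{b} + a.(0 | 0) ⊢ --a--▸ n2
  n2 = 0 | 0 ⊢ (no moves)
Bisimilarity quotient blocks:
  B0 = {m0}
  B1 = {m1, n1}
  B2 = {m2, n2}
  B3 = {n0}
m0 ∈ B0, n0 ∈ B3 → different blocks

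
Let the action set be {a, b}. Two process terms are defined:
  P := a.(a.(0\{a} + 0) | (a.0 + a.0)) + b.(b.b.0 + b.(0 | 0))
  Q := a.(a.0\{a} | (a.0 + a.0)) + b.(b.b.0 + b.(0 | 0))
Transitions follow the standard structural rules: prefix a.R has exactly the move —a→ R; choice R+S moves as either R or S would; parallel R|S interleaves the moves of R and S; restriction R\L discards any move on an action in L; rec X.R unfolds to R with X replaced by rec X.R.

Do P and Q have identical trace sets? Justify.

Reachable graph of P (9 states):
  u0 = a.(a.(0\{a} + 0) | (a.0 + a.0)) + b.(b.b.0 + b.(0 | 0)) ⊢ =a=> u1, =b=> u2
  u1 = a.(0\{a} + 0) | (a.0 + a.0) ⊢ =a=> u3, =a=> u4
  u2 = b.b.0 + b.(0 | 0) ⊢ =b=> u5, =b=> u6
  u3 = (0\{a} + 0) | (a.0 + a.0) ⊢ =a=> u7
  u4 = a.(0\{a} + 0) | 0 ⊢ =a=> u7
  u5 = 0 | 0 ⊢ stopped
  u6 = b.0 ⊢ =b=> u8
  u7 = (0\{a} + 0) | 0 ⊢ stopped
  u8 = 0 ⊢ stopped
Reachable graph of Q (9 states):
  v0 = a.(a.0\{a} | (a.0 + a.0)) + b.(b.b.0 + b.(0 | 0)) ⊢ =a=> v1, =b=> v2
  v1 = a.0\{a} | (a.0 + a.0) ⊢ =a=> v3, =a=> v4
  v2 = b.b.0 + b.(0 | 0) ⊢ =b=> v5, =b=> v6
  v3 = 0\{a} | (a.0 + a.0) ⊢ =a=> v7
  v4 = a.0\{a} | 0 ⊢ =a=> v7
  v5 = 0 | 0 ⊢ stopped
  v6 = b.0 ⊢ =b=> v8
  v7 = 0\{a} | 0 ⊢ stopped
  v8 = 0 ⊢ stopped
Partition-refinement fixed point:
  B0 = {u0, v0}
  B1 = {u1, v1}
  B2 = {u3, u4, v3, v4}
  B3 = {u5, u7, u8, v5, v7, v8}
  B4 = {u2, v2}
  B5 = {u6, v6}
u0 ∈ B0, v0 ∈ B0 → same block
Bisimilar ⇒ trace-equivalent.

YES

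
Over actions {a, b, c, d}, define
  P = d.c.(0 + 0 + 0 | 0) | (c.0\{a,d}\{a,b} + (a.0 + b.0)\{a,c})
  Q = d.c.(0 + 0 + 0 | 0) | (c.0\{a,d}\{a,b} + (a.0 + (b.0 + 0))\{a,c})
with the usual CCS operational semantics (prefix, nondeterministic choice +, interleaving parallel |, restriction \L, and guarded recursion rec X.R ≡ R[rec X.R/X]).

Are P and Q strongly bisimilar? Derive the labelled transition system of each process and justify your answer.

YES

LTS(P): 9 reachable states
  p0 = d.c.(0 + 0 + 0 | 0) | (c.0\{a,d}\{a,b} + (a.0 + b.0)\{a,c}) :: =b=> p1, =c=> p2, =d=> p3
  p1 = d.c.(0 + 0 + 0 | 0) | 0\{a,c} :: =d=> p4
  p2 = d.c.(0 + 0 + 0 | 0) | 0\{a,d}\{a,b} :: =d=> p5
  p3 = c.(0 + 0 + 0 | 0) | (c.0\{a,d}\{a,b} + (a.0 + b.0)\{a,c}) :: =b=> p4, =c=> p5, =c=> p6
  p4 = c.(0 + 0 + 0 | 0) | 0\{a,c} :: =c=> p7
  p5 = c.(0 + 0 + 0 | 0) | 0\{a,d}\{a,b} :: =c=> p8
  p6 = (0 + 0 + 0 | 0) | (c.0\{a,d}\{a,b} + (a.0 + b.0)\{a,c}) :: =b=> p7, =c=> p8
  p7 = (0 + 0 + 0 | 0) | 0\{a,c} :: ·
  p8 = (0 + 0 + 0 | 0) | 0\{a,d}\{a,b} :: ·
LTS(Q): 9 reachable states
  q0 = d.c.(0 + 0 + 0 | 0) | (c.0\{a,d}\{a,b} + (a.0 + (b.0 + 0))\{a,c}) :: =b=> q1, =c=> q2, =d=> q3
  q1 = d.c.(0 + 0 + 0 | 0) | 0\{a,c} :: =d=> q4
  q2 = d.c.(0 + 0 + 0 | 0) | 0\{a,d}\{a,b} :: =d=> q5
  q3 = c.(0 + 0 + 0 | 0) | (c.0\{a,d}\{a,b} + (a.0 + (b.0 + 0))\{a,c}) :: =b=> q4, =c=> q5, =c=> q6
  q4 = c.(0 + 0 + 0 | 0) | 0\{a,c} :: =c=> q7
  q5 = c.(0 + 0 + 0 | 0) | 0\{a,d}\{a,b} :: =c=> q8
  q6 = (0 + 0 + 0 | 0) | (c.0\{a,d}\{a,b} + (a.0 + (b.0 + 0))\{a,c}) :: =b=> q7, =c=> q8
  q7 = (0 + 0 + 0 | 0) | 0\{a,c} :: ·
  q8 = (0 + 0 + 0 | 0) | 0\{a,d}\{a,b} :: ·
Coarsest stable partition (strong bisimilarity classes):
  B0 = {p0, q0}
  B1 = {p3, q3}
  B2 = {p4, p5, q4, q5}
  B3 = {p7, p8, q7, q8}
  B4 = {p6, q6}
  B5 = {p1, p2, q1, q2}
p0 ∈ B0, q0 ∈ B0 → same block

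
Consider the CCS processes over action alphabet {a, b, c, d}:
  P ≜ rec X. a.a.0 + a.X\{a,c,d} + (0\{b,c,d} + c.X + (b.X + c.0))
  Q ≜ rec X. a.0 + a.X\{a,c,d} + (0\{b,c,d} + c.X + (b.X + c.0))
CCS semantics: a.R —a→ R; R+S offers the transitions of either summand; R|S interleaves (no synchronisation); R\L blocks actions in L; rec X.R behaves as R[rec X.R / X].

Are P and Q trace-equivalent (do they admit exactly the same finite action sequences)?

LTS(P): 4 reachable states
  m0 = rec X. a.a.0 + a.X\{a,c,d} + (0\{b,c,d} + c.X + (b.X + c.0)) → —a→ m1, —a→ m2, —b→ m0, —c→ m0, —c→ m3
  m1 = (rec X. a.a.0 + a.X\{a,c,d} + (0\{b,c,d} + c.X + (b.X + c.0)))\{a,c,d} → —b→ m1
  m2 = a.0 → —a→ m3
  m3 = 0 → stopped
LTS(Q): 3 reachable states
  n0 = rec X. a.0 + a.X\{a,c,d} + (0\{b,c,d} + c.X + (b.X + c.0)) → —a→ n1, —a→ n2, —b→ n0, —c→ n0, —c→ n2
  n1 = (rec X. a.0 + a.X\{a,c,d} + (0\{b,c,d} + c.X + (b.X + c.0)))\{a,c,d} → —b→ n1
  n2 = 0 → stopped
Trace ⟨aa⟩ through P, begin at {m0}:
  step 1 (a): {m1, m2}
  step 2 (a): {m3}
  P completes σ.
Trace ⟨aa⟩ through Q, begin at {n0}:
  step 1 (a): {n1, n2}
  step 2 (a): no successor for Q

trace-distinct — witness ⟨aa⟩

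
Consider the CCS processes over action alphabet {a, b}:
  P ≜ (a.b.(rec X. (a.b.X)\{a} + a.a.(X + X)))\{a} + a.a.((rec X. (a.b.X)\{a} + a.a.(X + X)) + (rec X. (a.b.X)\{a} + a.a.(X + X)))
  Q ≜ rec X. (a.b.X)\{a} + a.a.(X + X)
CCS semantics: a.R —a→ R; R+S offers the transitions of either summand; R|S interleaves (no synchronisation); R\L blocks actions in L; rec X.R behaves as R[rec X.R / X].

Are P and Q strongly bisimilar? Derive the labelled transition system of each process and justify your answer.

YES

Reachable graph of P (3 states):
  p0 = (a.b.(rec X. (a.b.X)\{a} + a.a.(X + X)))\{a} + a.a.((rec X. (a.b.X)\{a} + a.a.(X + X)) + (rec X. (a.b.X)\{a} + a.a.(X + X))) ⊢ -a-> p1
  p1 = a.((rec X. (a.b.X)\{a} + a.a.(X + X)) + (rec X. (a.b.X)\{a} + a.a.(X + X))) ⊢ -a-> p2
  p2 = (rec X. (a.b.X)\{a} + a.a.(X + X)) + (rec X. (a.b.X)\{a} + a.a.(X + X)) ⊢ -a-> p1
Reachable graph of Q (3 states):
  q0 = rec X. (a.b.X)\{a} + a.a.(X + X) ⊢ -a-> q1
  q1 = a.((rec X. (a.b.X)\{a} + a.a.(X + X)) + (rec X. (a.b.X)\{a} + a.a.(X + X))) ⊢ -a-> q2
  q2 = (rec X. (a.b.X)\{a} + a.a.(X + X)) + (rec X. (a.b.X)\{a} + a.a.(X + X)) ⊢ -a-> q1
Coarsest stable partition (strong bisimilarity classes):
  B0 = {p0, p1, p2, q0, q1, q2}
p0 ∈ B0, q0 ∈ B0 → same block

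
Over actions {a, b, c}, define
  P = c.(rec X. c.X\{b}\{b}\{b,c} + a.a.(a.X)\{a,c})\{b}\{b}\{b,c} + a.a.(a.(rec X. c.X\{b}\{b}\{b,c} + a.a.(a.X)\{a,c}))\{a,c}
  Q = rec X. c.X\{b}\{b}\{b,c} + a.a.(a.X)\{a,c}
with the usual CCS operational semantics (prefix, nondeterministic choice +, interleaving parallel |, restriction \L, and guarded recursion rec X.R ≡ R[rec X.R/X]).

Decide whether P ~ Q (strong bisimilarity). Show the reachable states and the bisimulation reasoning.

YES

P's transition system — 6 states:
  u0 = c.(rec X. c.X\{b}\{b}\{b,c} + a.a.(a.X)\{a,c})\{b}\{b}\{b,c} + a.a.(a.(rec X. c.X\{b}\{b}\{b,c} + a.a.(a.X)\{a,c}))\{a,c} :: —a→ u1, —c→ u2
  u1 = a.(a.(rec X. c.X\{b}\{b}\{b,c} + a.a.(a.X)\{a,c}))\{a,c} :: —a→ u3
  u2 = (rec X. c.X\{b}\{b}\{b,c} + a.a.(a.X)\{a,c})\{b}\{b}\{b,c} :: —a→ u4
  u3 = (a.(rec X. c.X\{b}\{b}\{b,c} + a.a.(a.X)\{a,c}))\{a,c} :: deadlocked
  u4 = (a.(a.(rec X. c.X\{b}\{b}\{b,c} + a.a.(a.X)\{a,c}))\{a,c})\{b}\{b}\{b,c} :: —a→ u5
  u5 = (a.(rec X. c.X\{b}\{b}\{b,c} + a.a.(a.X)\{a,c}))\{a,c}\{b}\{b}\{b,c} :: deadlocked
Q's transition system — 6 states:
  v0 = rec X. c.X\{b}\{b}\{b,c} + a.a.(a.X)\{a,c} :: —a→ v1, —c→ v2
  v1 = a.(a.(rec X. c.X\{b}\{b}\{b,c} + a.a.(a.X)\{a,c}))\{a,c} :: —a→ v3
  v2 = (rec X. c.X\{b}\{b}\{b,c} + a.a.(a.X)\{a,c})\{b}\{b}\{b,c} :: —a→ v4
  v3 = (a.(rec X. c.X\{b}\{b}\{b,c} + a.a.(a.X)\{a,c}))\{a,c} :: deadlocked
  v4 = (a.(a.(rec X. c.X\{b}\{b}\{b,c} + a.a.(a.X)\{a,c}))\{a,c})\{b}\{b}\{b,c} :: —a→ v5
  v5 = (a.(rec X. c.X\{b}\{b}\{b,c} + a.a.(a.X)\{a,c}))\{a,c}\{b}\{b}\{b,c} :: deadlocked
Coarsest stable partition (strong bisimilarity classes):
  B0 = {u0, v0}
  B1 = {u1, u4, v1, v4}
  B2 = {u3, u5, v3, v5}
  B3 = {u2, v2}
u0 ∈ B0, v0 ∈ B0 → same block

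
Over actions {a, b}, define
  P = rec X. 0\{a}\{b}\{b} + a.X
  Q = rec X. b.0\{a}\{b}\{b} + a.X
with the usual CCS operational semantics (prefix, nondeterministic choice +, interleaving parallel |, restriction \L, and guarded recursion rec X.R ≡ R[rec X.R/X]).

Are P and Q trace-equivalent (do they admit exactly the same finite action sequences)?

Reachable graph of P (1 states):
  p0 = rec X. 0\{a}\{b}\{b} + a.X has moves -a-> p0
Reachable graph of Q (2 states):
  q0 = rec X. b.0\{a}\{b}\{b} + a.X has moves -a-> q0, -b-> q1
  q1 = 0\{a}\{b}\{b} has moves (no moves)
Trace ⟨b⟩ through Q, begin at {q0}:
  after b @ step 1: {q1}
  Q completes σ.
Trace ⟨b⟩ through P, begin at {p0}:
  after b @ step 1: ∅ (P stuck)

NO — witness ⟨b⟩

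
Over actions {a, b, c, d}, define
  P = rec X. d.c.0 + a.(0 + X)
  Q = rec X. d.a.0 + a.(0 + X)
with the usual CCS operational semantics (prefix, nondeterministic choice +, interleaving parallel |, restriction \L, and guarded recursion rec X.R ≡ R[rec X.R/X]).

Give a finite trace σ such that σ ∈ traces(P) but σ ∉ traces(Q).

dc

LTS(P): 4 reachable states
  u0 = rec X. d.c.0 + a.(0 + X) → -a-> u1, -d-> u2
  u1 = 0 + (rec X. d.c.0 + a.(0 + X)) → -a-> u1, -d-> u2
  u2 = c.0 → -c-> u3
  u3 = 0 → deadlocked
LTS(Q): 4 reachable states
  v0 = rec X. d.a.0 + a.(0 + X) → -a-> v1, -d-> v2
  v1 = 0 + (rec X. d.a.0 + a.(0 + X)) → -a-> v1, -d-> v2
  v2 = a.0 → -a-> v3
  v3 = 0 → deadlocked
Trace ⟨dc⟩ through P, begin at {u0}:
  [1] d ⇒ {u2}
  [2] c ⇒ {u3}
  ✓ P
Trace ⟨dc⟩ through Q, begin at {v0}:
  [1] d ⇒ {v2}
  [2] c ⇒ ∅  — Q cannot continue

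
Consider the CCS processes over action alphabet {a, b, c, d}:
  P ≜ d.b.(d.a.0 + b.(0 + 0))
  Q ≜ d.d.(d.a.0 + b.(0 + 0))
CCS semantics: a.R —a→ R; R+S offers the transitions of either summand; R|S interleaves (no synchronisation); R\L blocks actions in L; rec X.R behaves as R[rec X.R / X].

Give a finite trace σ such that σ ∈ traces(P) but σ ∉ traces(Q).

db

Reachable graph of P (6 states):
  m0 = d.b.(d.a.0 + b.(0 + 0)) → —d→ m1
  m1 = b.(d.a.0 + b.(0 + 0)) → —b→ m2
  m2 = d.a.0 + b.(0 + 0) → —b→ m3, —d→ m4
  m3 = 0 + 0 → ·
  m4 = a.0 → —a→ m5
  m5 = 0 → ·
Reachable graph of Q (6 states):
  n0 = d.d.(d.a.0 + b.(0 + 0)) → —d→ n1
  n1 = d.(d.a.0 + b.(0 + 0)) → —d→ n2
  n2 = d.a.0 + b.(0 + 0) → —b→ n3, —d→ n4
  n3 = 0 + 0 → ·
  n4 = a.0 → —a→ n5
  n5 = 0 → ·
Executing db from P (initial set {m0}):
  [1] d ⇒ {m1}
  [2] b ⇒ {m2}
  — P admits the full trace.
Executing db from Q (initial set {n0}):
  [1] d ⇒ {n1}
  [2] b ⇒ no successor for Q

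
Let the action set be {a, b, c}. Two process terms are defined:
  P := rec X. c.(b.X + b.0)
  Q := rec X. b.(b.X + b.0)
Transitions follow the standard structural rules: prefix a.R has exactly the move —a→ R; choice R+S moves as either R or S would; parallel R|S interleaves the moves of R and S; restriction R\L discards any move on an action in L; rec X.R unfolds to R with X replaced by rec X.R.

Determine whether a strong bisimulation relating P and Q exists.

P's transition system — 3 states:
  m0 = rec X. c.(b.X + b.0) → -c-> m1
  m1 = b.(rec X. c.(b.X + b.0)) + b.0 → -b-> m0, -b-> m2
  m2 = 0 → deadlocked
Q's transition system — 3 states:
  n0 = rec X. b.(b.X + b.0) → -b-> n1
  n1 = b.(rec X. b.(b.X + b.0)) + b.0 → -b-> n0, -b-> n2
  n2 = 0 → deadlocked
Partition-refinement fixed point:
  B0 = {m0}
  B1 = {m1}
  B2 = {m2, n2}
  B3 = {n0}
  B4 = {n1}
m0 ∈ B0, n0 ∈ B3 → different blocks

NO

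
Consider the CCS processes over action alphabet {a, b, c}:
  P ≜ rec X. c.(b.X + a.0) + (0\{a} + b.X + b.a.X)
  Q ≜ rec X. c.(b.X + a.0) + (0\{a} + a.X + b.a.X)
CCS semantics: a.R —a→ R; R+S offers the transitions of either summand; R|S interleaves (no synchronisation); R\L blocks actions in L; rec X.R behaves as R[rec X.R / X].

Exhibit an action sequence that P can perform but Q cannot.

bb

P's transition system — 4 states:
  m0 = rec X. c.(b.X + a.0) + (0\{a} + b.X + b.a.X) → —b→ m0, —b→ m1, —c→ m2
  m1 = a.(rec X. c.(b.X + a.0) + (0\{a} + b.X + b.a.X)) → —a→ m0
  m2 = b.(rec X. c.(b.X + a.0) + (0\{a} + b.X + b.a.X)) + a.0 → —a→ m3, —b→ m0
  m3 = 0 → deadlocked
Q's transition system — 4 states:
  n0 = rec X. c.(b.X + a.0) + (0\{a} + a.X + b.a.X) → —a→ n0, —b→ n1, —c→ n2
  n1 = a.(rec X. c.(b.X + a.0) + (0\{a} + a.X + b.a.X)) → —a→ n0
  n2 = b.(rec X. c.(b.X + a.0) + (0\{a} + a.X + b.a.X)) + a.0 → —a→ n3, —b→ n0
  n3 = 0 → deadlocked
Trace ⟨bb⟩ through P, begin at {m0}:
  step 1 (b): {m0, m1}
  step 2 (b): {m0, m1}
  — P admits the full trace.
Trace ⟨bb⟩ through Q, begin at {n0}:
  step 1 (b): {n1}
  step 2 (b): ∅  — Q cannot continue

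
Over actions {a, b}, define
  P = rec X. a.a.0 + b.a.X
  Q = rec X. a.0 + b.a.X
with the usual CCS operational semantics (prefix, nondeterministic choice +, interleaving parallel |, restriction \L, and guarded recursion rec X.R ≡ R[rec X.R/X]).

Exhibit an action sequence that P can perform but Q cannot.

P's transition system — 4 states:
  u0 = rec X. a.a.0 + b.a.X → ··a··> u1, ··b··> u2
  u1 = a.0 → ··a··> u3
  u2 = a.(rec X. a.a.0 + b.a.X) → ··a··> u0
  u3 = 0 → (no moves)
Q's transition system — 3 states:
  v0 = rec X. a.0 + b.a.X → ··a··> v1, ··b··> v2
  v1 = 0 → (no moves)
  v2 = a.(rec X. a.0 + b.a.X) → ··a··> v0
Executing aa from P (initial set {u0}):
  step 1 (a): {u1}
  step 2 (a): {u3}
  P completes σ.
Executing aa from Q (initial set {v0}):
  step 1 (a): {v1}
  step 2 (a): ∅ (Q stuck)

aa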